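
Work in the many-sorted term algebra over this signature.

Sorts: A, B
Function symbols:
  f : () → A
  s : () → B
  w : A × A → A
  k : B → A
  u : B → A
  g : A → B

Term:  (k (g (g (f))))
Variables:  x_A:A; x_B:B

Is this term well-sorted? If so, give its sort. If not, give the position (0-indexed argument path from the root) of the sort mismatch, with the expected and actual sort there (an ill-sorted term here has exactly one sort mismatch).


      (f) : A
    (g (f)) : B
  (g (g (f))) : ✗ arg 0 at [0, 0] has sort B, expected A

ill-sorted at position [0, 0]: expected A, got B


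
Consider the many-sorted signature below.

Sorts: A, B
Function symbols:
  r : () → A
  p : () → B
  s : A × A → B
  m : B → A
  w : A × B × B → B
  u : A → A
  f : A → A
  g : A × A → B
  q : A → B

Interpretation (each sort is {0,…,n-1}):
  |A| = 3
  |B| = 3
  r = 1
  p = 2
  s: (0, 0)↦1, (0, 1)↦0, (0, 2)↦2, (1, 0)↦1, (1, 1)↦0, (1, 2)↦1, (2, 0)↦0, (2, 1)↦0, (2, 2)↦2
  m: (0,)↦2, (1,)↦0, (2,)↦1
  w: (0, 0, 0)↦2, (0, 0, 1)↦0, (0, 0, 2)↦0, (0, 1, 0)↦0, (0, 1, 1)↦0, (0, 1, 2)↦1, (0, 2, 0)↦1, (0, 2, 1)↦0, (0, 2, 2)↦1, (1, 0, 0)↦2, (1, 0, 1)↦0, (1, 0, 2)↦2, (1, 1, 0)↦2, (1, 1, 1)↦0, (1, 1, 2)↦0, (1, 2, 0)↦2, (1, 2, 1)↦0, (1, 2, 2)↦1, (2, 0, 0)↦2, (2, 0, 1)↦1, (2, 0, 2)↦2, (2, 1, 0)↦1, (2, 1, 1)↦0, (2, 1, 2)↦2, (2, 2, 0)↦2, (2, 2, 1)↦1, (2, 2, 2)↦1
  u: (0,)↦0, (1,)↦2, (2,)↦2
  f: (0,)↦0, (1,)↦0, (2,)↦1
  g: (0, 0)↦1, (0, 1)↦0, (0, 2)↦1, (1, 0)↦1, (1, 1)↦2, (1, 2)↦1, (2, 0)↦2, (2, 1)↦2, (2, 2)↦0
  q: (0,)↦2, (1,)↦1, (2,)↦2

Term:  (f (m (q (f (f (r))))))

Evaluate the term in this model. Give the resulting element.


  r = 1
  (f (r)) = f(1,) = 0
  (f (f (r))) = f(0,) = 0
  (q (f (f (r)))) = q(0,) = 2
  (m (q (f (f (r))))) = m(2,) = 1
  (f (m (q (f (f (r)))))) = f(1,) = 0

value = 0


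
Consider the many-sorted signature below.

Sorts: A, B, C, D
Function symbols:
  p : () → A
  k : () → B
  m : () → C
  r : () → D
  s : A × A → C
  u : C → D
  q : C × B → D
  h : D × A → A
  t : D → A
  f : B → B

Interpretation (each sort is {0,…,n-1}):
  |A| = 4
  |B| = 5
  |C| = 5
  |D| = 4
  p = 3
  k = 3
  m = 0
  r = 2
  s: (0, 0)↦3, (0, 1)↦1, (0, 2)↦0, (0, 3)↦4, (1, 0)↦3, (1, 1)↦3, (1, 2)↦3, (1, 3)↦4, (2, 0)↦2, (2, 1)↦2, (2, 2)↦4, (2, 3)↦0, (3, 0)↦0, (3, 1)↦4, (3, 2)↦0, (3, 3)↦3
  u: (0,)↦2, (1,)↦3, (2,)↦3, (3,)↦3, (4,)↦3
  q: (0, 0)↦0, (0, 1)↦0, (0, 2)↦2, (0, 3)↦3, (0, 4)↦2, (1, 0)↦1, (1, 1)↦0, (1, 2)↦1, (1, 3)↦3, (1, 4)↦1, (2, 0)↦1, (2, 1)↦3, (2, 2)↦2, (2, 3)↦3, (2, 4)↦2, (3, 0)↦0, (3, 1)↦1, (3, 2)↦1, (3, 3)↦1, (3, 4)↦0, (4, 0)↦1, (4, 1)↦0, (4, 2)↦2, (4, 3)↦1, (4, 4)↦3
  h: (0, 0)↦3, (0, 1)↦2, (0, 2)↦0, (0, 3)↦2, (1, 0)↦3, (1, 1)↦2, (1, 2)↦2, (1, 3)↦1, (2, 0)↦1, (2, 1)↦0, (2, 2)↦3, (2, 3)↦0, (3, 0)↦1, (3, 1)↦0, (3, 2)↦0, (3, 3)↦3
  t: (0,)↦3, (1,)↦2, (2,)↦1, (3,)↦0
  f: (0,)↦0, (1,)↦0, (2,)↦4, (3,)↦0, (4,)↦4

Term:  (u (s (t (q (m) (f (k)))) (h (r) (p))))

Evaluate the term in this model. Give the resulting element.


  m = 0
  k = 3
  (f (k)) = f(3,) = 0
  (q (m) (f (k))) = q(0, 0) = 0
  (t (q (m) (f (k)))) = t(0,) = 3
  r = 2
  p = 3
  (h (r) (p)) = h(2, 3) = 0
  (s (t (q (m) (f (k)))) (h (r) (p))) = s(3, 0) = 0
  (u (s (t (q (m) (f (k)))) (h (r) (p)))) = u(0,) = 2

value = 2


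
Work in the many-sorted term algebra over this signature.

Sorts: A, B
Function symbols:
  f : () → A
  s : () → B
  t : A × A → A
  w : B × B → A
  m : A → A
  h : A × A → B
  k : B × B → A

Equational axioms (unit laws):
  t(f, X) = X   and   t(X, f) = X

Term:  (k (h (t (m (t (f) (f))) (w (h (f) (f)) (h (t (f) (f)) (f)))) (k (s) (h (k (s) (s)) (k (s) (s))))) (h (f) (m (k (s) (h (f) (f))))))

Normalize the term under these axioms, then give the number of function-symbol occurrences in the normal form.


size = 29

1. (k (h (t (m (t (f) (f))) (w (h (f) (f)) (h (t (f) (f)) (f)))) (k (s) (h (k (s) (s)) (k (s) (s))))) (h (f) (m (k (s) (h (f) (f))))))  →  (k (h (t (m (f)) (w (h (f) (f)) (h (t (f) (f)) (f)))) (k (s) (h (k (s) (s)) (k (s) (s))))) (h (f) (m (k (s) (h (f) (f))))))
2. (k (h (t (m (f)) (w (h (f) (f)) (h (t (f) (f)) (f)))) (k (s) (h (k (s) (s)) (k (s) (s))))) (h (f) (m (k (s) (h (f) (f))))))  →  (k (h (t (m (f)) (w (h (f) (f)) (h (f) (f)))) (k (s) (h (k (s) (s)) (k (s) (s))))) (h (f) (m (k (s) (h (f) (f))))))
normal form: (k (h (t (m (f)) (w (h (f) (f)) (h (f) (f)))) (k (s) (h (k (s) (s)) (k (s) (s))))) (h (f) (m (k (s) (h (f) (f))))))


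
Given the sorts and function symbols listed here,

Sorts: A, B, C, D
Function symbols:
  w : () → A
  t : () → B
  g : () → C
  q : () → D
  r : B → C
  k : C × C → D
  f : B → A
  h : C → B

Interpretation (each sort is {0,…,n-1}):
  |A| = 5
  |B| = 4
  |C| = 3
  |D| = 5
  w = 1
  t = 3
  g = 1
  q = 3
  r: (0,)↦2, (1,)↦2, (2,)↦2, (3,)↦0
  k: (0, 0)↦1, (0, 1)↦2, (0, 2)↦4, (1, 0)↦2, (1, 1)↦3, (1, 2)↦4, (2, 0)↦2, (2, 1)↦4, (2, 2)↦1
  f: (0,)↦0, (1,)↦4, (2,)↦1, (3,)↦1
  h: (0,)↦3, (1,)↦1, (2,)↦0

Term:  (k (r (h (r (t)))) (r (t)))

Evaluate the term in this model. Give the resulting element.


value = 1

  t = 3
  (r (t)) = r(3,) = 0
  (h (r (t))) = h(0,) = 3
  (r (h (r (t)))) = r(3,) = 0
  t = 3
  (r (t)) = r(3,) = 0
  (k (r (h (r (t)))) (r (t))) = k(0, 0) = 1


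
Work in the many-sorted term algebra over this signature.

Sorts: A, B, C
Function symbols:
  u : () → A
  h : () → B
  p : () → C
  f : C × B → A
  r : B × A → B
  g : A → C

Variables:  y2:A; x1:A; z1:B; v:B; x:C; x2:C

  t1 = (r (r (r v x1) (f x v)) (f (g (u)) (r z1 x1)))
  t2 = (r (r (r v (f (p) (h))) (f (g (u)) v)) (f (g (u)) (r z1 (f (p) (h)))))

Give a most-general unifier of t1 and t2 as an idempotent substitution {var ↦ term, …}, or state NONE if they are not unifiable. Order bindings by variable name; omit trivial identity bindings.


{x ↦ (g (u)), x1 ↦ (f (p) (h))}


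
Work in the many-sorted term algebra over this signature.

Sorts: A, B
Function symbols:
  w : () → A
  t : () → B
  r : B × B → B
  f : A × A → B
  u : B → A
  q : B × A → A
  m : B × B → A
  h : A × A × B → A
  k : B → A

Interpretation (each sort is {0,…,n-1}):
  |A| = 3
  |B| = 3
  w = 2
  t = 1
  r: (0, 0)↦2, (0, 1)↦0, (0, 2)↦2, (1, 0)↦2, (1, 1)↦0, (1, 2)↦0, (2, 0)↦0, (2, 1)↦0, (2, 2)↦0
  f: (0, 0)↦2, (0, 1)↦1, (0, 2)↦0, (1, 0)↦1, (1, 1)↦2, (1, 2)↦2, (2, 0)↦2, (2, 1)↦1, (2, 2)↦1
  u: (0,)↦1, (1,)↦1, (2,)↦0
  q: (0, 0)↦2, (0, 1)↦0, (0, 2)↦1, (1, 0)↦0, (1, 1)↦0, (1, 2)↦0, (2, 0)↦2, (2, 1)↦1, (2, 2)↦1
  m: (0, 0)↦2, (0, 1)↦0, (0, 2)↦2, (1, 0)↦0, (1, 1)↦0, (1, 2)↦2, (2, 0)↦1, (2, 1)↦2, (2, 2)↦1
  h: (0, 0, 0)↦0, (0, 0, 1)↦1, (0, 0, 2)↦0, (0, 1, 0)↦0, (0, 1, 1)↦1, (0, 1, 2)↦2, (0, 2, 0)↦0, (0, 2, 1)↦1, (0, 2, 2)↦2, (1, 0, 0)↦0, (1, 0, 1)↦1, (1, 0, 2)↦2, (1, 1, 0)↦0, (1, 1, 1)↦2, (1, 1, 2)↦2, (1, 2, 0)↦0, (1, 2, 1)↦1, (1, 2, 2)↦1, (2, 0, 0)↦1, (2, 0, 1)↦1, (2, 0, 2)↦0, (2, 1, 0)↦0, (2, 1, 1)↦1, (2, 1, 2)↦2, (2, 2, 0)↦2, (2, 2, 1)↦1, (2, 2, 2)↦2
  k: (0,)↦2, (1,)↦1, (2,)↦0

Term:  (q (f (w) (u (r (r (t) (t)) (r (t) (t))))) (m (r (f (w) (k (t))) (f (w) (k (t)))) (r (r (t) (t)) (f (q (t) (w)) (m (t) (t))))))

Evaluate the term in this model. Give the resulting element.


  w = 2
  t = 1
  t = 1
  (r (t) (t)) = r(1, 1) = 0
  t = 1
  t = 1
  (r (t) (t)) = r(1, 1) = 0
  (r (r (t) (t)) (r (t) (t))) = r(0, 0) = 2
  (u (r (r (t) (t)) (r (t) (t)))) = u(2,) = 0
  (f (w) (u (r (r (t) (t)) (r (t) (t))))) = f(2, 0) = 2
  w = 2
  t = 1
  (k (t)) = k(1,) = 1
  (f (w) (k (t))) = f(2, 1) = 1
  w = 2
  t = 1
  (k (t)) = k(1,) = 1
  (f (w) (k (t))) = f(2, 1) = 1
  (r (f (w) (k (t))) (f (w) (k (t)))) = r(1, 1) = 0
  t = 1
  t = 1
  (r (t) (t)) = r(1, 1) = 0
  t = 1
  w = 2
  (q (t) (w)) = q(1, 2) = 0
  t = 1
  t = 1
  (m (t) (t)) = m(1, 1) = 0
  (f (q (t) (w)) (m (t) (t))) = f(0, 0) = 2
  (r (r (t) (t)) (f (q (t) (w)) (m (t) (t)))) = r(0, 2) = 2
  (m (r (f (w) (k (t))) (f (w) (k (t)))) (r (r (t) (t)) (f (q (t) (w)) (m (t) (t))))) = m(0, 2) = 2
  (q (f (w) (u (r (r (t) (t)) (r (t) (t))))) (m (r (f (w) (k (t))) (f (w) (k (t)))) (r (r (t) (t)) (f (q (t) (w)) (m (t) (t)))))) = q(2, 2) = 1

value = 1


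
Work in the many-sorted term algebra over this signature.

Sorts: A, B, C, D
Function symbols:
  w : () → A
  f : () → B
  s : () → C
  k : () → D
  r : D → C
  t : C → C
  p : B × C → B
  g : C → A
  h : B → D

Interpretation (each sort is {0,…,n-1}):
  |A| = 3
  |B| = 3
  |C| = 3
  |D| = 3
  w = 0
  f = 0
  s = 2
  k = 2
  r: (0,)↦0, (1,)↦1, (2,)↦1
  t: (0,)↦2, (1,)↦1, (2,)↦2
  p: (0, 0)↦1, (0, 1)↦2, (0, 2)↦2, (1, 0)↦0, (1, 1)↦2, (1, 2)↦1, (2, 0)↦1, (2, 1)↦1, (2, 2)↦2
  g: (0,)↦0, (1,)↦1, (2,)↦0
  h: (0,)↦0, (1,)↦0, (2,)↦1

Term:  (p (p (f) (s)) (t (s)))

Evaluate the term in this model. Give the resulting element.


  f = 0
  s = 2
  (p (f) (s)) = p(0, 2) = 2
  s = 2
  (t (s)) = t(2,) = 2
  (p (p (f) (s)) (t (s))) = p(2, 2) = 2

value = 2


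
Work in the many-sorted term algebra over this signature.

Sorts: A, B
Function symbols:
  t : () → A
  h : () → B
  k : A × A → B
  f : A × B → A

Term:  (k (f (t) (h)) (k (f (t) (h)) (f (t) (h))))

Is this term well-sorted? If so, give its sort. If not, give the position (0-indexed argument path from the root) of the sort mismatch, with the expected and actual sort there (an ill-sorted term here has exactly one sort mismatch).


ill-sorted at position [1]: expected A, got B

    (t) : A
    (h) : B
  (f (t) (h)) : A
      (t) : A
      (h) : B
    (f (t) (h)) : A
      (t) : A
      (h) : B
    (f (t) (h)) : A
  (k (f (t) (h)) (f (t) (h))) : B
(k (f (t) (h)) (k (f (t) (h)) (f (t) (h)))) : ✗ arg 1 at [1] has sort B, expected A


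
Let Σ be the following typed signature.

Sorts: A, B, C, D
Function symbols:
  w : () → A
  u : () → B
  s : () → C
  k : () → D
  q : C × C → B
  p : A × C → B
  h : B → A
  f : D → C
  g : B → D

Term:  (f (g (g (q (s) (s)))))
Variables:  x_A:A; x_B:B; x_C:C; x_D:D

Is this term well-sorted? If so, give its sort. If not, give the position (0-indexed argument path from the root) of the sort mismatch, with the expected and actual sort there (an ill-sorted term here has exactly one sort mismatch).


        (s) : C
        (s) : C
      (q (s) (s)) : B
    (g (q (s) (s))) : D
  (g (g (q (s) (s)))) : ✗ arg 0 at [0, 0] has sort D, expected B

ill-sorted at position [0, 0]: expected B, got D


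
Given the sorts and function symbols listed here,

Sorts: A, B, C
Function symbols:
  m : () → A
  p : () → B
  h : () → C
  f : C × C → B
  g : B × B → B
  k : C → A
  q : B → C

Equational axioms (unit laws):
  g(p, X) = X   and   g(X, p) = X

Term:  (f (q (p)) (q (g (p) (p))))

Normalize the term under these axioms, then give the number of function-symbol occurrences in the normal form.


1. (f (q (p)) (q (g (p) (p))))  →  (f (q (p)) (q (p)))
normal form: (f (q (p)) (q (p)))

size = 5


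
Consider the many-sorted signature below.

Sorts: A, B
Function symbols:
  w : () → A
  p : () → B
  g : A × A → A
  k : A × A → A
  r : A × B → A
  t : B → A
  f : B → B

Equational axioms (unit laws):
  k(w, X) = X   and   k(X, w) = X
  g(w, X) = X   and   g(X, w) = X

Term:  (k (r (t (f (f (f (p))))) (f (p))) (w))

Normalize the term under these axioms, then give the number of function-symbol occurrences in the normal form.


1. (k (r (t (f (f (f (p))))) (f (p))) (w))  →  (r (t (f (f (f (p))))) (f (p)))
normal form: (r (t (f (f (f (p))))) (f (p)))

size = 8


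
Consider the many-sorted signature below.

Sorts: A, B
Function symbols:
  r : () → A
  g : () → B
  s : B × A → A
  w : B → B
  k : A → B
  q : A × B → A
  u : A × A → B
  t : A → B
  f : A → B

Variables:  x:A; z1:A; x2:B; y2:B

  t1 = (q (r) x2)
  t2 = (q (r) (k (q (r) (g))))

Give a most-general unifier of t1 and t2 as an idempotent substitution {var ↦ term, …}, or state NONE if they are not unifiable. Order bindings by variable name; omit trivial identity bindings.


{x2 ↦ (k (q (r) (g)))}


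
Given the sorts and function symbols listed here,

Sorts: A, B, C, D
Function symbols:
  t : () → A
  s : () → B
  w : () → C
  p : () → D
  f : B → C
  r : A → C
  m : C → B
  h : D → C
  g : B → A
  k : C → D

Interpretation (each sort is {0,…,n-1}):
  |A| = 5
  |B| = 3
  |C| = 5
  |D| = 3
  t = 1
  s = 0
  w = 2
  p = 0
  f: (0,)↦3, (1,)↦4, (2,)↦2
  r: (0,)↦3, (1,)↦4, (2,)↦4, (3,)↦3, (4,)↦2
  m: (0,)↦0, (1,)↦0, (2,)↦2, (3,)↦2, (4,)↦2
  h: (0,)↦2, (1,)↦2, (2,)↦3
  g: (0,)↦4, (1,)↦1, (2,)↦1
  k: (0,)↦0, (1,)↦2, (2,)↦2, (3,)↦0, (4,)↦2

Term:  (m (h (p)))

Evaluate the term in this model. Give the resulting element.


  p = 0
  (h (p)) = h(0,) = 2
  (m (h (p))) = m(2,) = 2

value = 2


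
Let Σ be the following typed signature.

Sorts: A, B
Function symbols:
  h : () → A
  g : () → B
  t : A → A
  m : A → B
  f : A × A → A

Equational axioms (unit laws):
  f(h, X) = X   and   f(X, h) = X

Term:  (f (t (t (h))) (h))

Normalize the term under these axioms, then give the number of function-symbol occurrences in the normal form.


size = 3

1. (f (t (t (h))) (h))  →  (t (t (h)))
normal form: (t (t (h)))


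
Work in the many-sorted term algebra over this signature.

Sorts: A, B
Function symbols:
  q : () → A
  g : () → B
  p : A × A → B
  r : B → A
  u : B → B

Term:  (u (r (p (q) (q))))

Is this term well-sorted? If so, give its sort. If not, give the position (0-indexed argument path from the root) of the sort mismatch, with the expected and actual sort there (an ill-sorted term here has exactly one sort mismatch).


ill-sorted at position [0]: expected B, got A

      (q) : A
      (q) : A
    (p (q) (q)) : B
  (r (p (q) (q))) : A
(u (r (p (q) (q)))) : ✗ arg 0 at [0] has sort A, expected B


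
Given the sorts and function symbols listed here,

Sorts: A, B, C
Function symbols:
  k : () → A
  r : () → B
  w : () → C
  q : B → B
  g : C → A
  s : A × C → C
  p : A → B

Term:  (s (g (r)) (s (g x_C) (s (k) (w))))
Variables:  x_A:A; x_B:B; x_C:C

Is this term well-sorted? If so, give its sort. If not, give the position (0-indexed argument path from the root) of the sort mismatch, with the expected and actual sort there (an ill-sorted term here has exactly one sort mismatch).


ill-sorted at position [0, 0]: expected C, got B

    (r) : B
  (g (r)) : ✗ arg 0 at [0, 0] has sort B, expected C
      x_C : C
    (g x_C) : A
      (k) : A
      (w) : C
    (s (k) (w)) : C
  (s (g x_C) (s (k) (w))) : C


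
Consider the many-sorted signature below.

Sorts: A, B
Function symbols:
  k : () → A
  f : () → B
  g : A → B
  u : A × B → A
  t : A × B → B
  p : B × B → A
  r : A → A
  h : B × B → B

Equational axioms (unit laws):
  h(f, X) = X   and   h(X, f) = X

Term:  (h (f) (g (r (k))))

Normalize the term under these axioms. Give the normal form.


normal form = (g (r (k)))

1. (h (f) (g (r (k))))  →  (g (r (k)))


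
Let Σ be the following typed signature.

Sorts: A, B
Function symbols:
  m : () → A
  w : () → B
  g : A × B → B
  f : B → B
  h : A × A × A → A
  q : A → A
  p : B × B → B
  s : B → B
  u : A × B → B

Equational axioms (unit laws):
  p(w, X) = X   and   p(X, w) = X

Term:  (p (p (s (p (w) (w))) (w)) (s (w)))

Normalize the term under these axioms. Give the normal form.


1. (p (p (s (p (w) (w))) (w)) (s (w)))  →  (p (s (p (w) (w))) (s (w)))
2. (p (s (p (w) (w))) (s (w)))  →  (p (s (w)) (s (w)))

normal form = (p (s (w)) (s (w)))


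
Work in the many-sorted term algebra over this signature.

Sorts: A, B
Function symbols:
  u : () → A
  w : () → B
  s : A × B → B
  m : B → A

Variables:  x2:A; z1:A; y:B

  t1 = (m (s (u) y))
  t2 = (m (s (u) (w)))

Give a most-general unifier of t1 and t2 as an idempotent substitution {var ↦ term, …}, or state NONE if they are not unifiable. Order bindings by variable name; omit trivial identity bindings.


{y ↦ (w)}


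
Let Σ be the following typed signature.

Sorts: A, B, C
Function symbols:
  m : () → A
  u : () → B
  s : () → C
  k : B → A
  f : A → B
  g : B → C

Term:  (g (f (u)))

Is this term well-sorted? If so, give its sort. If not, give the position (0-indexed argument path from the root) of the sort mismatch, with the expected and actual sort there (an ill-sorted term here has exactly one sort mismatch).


    (u) : B
  (f (u)) : ✗ arg 0 at [0, 0] has sort B, expected A

ill-sorted at position [0, 0]: expected A, got B


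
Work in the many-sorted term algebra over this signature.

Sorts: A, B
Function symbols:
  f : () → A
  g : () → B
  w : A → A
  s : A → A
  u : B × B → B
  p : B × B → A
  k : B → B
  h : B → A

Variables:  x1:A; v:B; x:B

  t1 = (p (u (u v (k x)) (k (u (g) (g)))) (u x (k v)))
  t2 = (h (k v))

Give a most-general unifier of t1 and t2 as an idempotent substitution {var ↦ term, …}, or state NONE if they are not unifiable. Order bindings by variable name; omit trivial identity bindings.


head clash or occurs-check failure — not unifiable

NONE (not unifiable)


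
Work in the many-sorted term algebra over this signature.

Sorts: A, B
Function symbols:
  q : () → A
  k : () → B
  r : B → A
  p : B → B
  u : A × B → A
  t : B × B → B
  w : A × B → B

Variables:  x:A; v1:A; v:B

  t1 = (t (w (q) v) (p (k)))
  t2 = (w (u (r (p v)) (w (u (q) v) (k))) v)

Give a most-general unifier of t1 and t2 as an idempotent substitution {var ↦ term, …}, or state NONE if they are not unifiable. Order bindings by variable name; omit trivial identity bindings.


NONE (not unifiable)

head clash or occurs-check failure — not unifiable


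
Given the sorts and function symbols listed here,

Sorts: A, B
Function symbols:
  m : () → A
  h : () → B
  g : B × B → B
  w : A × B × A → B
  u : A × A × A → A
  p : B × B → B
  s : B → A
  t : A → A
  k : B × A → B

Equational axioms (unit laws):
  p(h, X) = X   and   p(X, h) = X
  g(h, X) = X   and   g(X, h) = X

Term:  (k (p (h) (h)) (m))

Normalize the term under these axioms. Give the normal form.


1. (k (p (h) (h)) (m))  →  (k (h) (m))

normal form = (k (h) (m))


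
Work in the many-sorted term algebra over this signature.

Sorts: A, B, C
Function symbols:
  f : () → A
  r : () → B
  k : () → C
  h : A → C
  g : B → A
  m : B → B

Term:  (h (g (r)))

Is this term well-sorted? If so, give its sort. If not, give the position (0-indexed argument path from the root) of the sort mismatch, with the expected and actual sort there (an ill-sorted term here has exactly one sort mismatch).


well-sorted; sort = C

    (r) : B
  (g (r)) : A
(h (g (r))) : C


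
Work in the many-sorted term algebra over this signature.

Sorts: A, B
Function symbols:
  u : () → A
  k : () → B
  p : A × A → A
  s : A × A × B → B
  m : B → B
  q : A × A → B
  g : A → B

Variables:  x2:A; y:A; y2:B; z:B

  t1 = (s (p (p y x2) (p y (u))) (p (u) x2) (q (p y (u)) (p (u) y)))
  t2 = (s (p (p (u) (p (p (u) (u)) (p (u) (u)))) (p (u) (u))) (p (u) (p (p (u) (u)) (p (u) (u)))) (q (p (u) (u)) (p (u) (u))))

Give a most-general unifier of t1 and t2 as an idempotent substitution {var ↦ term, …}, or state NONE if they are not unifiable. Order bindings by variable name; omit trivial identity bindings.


{x2 ↦ (p (p (u) (u)) (p (u) (u))), y ↦ (u)}


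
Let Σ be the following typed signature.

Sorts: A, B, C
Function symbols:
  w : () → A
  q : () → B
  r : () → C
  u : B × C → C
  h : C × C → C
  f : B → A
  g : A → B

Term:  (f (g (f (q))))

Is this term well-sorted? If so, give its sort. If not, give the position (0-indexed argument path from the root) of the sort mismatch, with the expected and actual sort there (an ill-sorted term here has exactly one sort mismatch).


      (q) : B
    (f (q)) : A
  (g (f (q))) : B
(f (g (f (q)))) : A

well-sorted; sort = A


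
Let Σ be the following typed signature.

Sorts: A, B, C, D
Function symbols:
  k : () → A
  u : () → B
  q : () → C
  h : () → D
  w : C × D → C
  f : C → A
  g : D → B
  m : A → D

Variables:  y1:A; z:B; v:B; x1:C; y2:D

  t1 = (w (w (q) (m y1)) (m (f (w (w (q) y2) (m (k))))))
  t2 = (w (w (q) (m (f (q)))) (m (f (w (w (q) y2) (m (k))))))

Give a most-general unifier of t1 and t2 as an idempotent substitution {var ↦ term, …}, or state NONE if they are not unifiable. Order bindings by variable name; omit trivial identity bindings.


{y1 ↦ (f (q))}


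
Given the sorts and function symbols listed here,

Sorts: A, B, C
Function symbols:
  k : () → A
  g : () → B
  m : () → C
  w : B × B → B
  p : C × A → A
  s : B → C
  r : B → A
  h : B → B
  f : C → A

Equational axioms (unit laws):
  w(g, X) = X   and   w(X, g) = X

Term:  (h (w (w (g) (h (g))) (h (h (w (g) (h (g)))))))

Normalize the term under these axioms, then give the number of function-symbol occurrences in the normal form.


size = 8

1. (h (w (w (g) (h (g))) (h (h (w (g) (h (g)))))))  →  (h (w (h (g)) (h (h (w (g) (h (g)))))))
2. (h (w (h (g)) (h (h (w (g) (h (g)))))))  →  (h (w (h (g)) (h (h (h (g))))))
normal form: (h (w (h (g)) (h (h (h (g))))))


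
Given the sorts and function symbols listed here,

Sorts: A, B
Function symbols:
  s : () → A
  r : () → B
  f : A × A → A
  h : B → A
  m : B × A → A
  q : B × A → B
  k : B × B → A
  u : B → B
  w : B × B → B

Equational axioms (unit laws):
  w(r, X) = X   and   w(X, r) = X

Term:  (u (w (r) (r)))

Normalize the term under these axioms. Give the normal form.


normal form = (u (r))

1. (u (w (r) (r)))  →  (u (r))


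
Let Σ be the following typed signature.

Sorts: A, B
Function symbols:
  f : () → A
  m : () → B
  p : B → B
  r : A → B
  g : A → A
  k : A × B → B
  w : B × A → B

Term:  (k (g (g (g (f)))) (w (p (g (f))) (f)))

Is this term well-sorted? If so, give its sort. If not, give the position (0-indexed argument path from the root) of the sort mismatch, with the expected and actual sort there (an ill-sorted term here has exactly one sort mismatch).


        (f) : A
      (g (f)) : A
    (g (g (f))) : A
  (g (g (g (f)))) : A
        (f) : A
      (g (f)) : A
    (p (g (f))) : ✗ arg 0 at [1, 0, 0] has sort A, expected B
    (f) : A

ill-sorted at position [1, 0, 0]: expected B, got A


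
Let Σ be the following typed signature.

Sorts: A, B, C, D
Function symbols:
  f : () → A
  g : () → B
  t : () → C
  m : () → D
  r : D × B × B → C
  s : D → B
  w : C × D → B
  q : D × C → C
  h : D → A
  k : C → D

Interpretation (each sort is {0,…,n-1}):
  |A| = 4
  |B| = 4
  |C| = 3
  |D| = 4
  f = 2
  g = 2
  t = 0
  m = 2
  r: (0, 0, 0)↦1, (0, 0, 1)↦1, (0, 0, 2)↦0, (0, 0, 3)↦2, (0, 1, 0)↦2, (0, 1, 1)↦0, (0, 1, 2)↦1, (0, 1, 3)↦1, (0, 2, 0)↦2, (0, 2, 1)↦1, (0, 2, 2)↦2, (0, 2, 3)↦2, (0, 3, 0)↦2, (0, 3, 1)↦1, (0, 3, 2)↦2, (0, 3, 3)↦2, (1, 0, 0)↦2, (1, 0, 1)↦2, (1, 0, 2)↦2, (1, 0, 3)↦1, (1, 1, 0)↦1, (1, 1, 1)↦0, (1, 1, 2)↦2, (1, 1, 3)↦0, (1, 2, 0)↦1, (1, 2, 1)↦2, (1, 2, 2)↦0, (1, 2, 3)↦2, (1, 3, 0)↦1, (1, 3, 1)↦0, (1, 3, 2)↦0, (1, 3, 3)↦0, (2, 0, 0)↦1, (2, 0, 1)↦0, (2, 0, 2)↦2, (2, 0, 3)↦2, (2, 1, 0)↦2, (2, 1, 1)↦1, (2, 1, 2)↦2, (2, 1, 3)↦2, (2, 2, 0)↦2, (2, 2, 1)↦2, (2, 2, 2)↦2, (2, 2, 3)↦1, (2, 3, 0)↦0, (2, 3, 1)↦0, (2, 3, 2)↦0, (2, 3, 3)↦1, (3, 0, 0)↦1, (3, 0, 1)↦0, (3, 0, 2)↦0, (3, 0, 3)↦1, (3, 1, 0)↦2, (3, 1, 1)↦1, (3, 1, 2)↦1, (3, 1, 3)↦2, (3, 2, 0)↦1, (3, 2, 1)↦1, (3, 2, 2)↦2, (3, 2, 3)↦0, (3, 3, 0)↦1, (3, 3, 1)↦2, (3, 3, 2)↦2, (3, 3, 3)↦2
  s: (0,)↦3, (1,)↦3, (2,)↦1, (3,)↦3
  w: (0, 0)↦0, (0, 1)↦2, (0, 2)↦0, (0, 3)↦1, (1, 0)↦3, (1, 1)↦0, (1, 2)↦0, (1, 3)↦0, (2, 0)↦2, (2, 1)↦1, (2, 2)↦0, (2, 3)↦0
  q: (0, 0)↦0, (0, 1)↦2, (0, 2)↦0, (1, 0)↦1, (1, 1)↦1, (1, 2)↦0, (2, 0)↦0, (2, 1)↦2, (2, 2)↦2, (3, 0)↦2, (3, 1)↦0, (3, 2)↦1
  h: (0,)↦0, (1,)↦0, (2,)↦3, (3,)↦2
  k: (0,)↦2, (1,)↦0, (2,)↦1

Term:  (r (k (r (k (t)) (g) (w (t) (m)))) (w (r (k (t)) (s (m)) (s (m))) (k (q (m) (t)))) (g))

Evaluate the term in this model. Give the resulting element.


value = 2

  t = 0
  (k (t)) = k(0,) = 2
  g = 2
  t = 0
  m = 2
  (w (t) (m)) = w(0, 2) = 0
  (r (k (t)) (g) (w (t) (m))) = r(2, 2, 0) = 2
  (k (r (k (t)) (g) (w (t) (m)))) = k(2,) = 1
  t = 0
  (k (t)) = k(0,) = 2
  m = 2
  (s (m)) = s(2,) = 1
  m = 2
  (s (m)) = s(2,) = 1
  (r (k (t)) (s (m)) (s (m))) = r(2, 1, 1) = 1
  m = 2
  t = 0
  (q (m) (t)) = q(2, 0) = 0
  (k (q (m) (t))) = k(0,) = 2
  (w (r (k (t)) (s (m)) (s (m))) (k (q (m) (t)))) = w(1, 2) = 0
  g = 2
  (r (k (r (k (t)) (g) (w (t) (m)))) (w (r (k (t)) (s (m)) (s (m))) (k (q (m) (t)))) (g)) = r(1, 0, 2) = 2


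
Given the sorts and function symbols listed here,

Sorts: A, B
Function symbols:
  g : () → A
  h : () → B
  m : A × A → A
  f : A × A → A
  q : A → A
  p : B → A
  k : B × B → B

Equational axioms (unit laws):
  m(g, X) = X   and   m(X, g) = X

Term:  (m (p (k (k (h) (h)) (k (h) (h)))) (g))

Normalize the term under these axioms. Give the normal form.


1. (m (p (k (k (h) (h)) (k (h) (h)))) (g))  →  (p (k (k (h) (h)) (k (h) (h))))

normal form = (p (k (k (h) (h)) (k (h) (h))))


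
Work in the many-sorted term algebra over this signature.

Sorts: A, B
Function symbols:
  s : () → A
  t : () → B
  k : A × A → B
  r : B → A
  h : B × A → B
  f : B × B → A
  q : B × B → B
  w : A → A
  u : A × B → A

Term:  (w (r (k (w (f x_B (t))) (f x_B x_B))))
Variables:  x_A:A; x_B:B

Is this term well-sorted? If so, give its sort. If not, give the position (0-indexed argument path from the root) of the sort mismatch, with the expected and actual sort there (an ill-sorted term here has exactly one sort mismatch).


          x_B : B
          (t) : B
        (f x_B (t)) : A
      (w (f x_B (t))) : A
        x_B : B
        x_B : B
      (f x_B x_B) : A
    (k (w (f x_B (t))) (f x_B x_B)) : B
  (r (k (w (f x_B (t))) (f x_B x_B))) : A
(w (r (k (w (f x_B (t))) (f x_B x_B)))) : A

well-sorted; sort = A


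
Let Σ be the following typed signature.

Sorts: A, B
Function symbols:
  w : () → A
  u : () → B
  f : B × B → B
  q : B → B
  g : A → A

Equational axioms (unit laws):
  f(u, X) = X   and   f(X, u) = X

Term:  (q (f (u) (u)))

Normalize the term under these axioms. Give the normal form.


normal form = (q (u))

1. (q (f (u) (u)))  →  (q (u))


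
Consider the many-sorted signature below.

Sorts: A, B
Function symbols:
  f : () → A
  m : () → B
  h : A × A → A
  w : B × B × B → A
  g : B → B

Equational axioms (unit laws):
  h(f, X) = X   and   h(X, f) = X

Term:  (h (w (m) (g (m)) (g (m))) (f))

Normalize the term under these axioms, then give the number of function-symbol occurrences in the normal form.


1. (h (w (m) (g (m)) (g (m))) (f))  →  (w (m) (g (m)) (g (m)))
normal form: (w (m) (g (m)) (g (m)))

size = 6


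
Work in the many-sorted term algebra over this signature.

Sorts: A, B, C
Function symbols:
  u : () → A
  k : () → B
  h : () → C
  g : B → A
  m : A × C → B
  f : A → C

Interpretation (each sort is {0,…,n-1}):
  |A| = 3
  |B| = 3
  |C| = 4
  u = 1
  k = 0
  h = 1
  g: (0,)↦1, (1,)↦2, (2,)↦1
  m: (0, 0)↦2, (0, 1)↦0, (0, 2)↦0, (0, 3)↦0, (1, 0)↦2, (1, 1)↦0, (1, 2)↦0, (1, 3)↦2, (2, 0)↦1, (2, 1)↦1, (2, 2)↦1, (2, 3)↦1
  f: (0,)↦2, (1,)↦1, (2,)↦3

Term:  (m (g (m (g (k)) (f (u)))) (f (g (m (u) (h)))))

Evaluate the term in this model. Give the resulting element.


  k = 0
  (g (k)) = g(0,) = 1
  u = 1
  (f (u)) = f(1,) = 1
  (m (g (k)) (f (u))) = m(1, 1) = 0
  (g (m (g (k)) (f (u)))) = g(0,) = 1
  u = 1
  h = 1
  (m (u) (h)) = m(1, 1) = 0
  (g (m (u) (h))) = g(0,) = 1
  (f (g (m (u) (h)))) = f(1,) = 1
  (m (g (m (g (k)) (f (u)))) (f (g (m (u) (h))))) = m(1, 1) = 0

value = 0


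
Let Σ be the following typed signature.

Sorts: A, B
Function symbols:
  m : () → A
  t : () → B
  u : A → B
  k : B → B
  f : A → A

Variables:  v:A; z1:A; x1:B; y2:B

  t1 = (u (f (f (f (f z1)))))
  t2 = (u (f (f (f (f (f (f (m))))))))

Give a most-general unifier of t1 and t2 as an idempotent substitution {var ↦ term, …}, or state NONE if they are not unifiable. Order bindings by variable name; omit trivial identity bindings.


{z1 ↦ (f (f (m)))}


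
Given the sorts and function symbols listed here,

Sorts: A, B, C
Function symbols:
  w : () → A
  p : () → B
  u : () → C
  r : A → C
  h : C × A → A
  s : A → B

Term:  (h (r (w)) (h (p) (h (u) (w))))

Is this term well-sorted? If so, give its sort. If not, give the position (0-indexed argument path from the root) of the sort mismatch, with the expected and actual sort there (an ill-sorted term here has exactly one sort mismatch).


ill-sorted at position [1, 0]: expected C, got B

    (w) : A
  (r (w)) : C
    (p) : B
      (u) : C
      (w) : A
    (h (u) (w)) : A
  (h (p) (h (u) (w))) : ✗ arg 0 at [1, 0] has sort B, expected C


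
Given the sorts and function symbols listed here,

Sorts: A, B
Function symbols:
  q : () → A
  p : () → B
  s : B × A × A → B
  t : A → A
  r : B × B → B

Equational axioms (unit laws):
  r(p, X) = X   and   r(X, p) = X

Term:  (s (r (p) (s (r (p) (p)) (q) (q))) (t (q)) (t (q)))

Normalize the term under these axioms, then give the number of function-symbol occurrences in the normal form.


1. (s (r (p) (s (r (p) (p)) (q) (q))) (t (q)) (t (q)))  →  (s (s (r (p) (p)) (q) (q)) (t (q)) (t (q)))
2. (s (s (r (p) (p)) (q) (q)) (t (q)) (t (q)))  →  (s (s (p) (q) (q)) (t (q)) (t (q)))
normal form: (s (s (p) (q) (q)) (t (q)) (t (q)))

size = 9


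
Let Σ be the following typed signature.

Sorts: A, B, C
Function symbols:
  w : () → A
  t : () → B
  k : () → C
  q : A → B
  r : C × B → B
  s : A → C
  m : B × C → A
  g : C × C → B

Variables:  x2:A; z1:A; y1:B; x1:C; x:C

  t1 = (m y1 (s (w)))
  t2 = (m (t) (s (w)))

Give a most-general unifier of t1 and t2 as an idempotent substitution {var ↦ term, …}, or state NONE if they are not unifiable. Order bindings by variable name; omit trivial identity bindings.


{y1 ↦ (t)}


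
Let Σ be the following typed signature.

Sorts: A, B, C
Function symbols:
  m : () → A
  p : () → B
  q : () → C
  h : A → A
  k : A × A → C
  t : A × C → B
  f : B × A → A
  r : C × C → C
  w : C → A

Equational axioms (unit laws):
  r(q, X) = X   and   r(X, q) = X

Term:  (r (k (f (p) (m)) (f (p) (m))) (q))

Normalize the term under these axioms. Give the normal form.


1. (r (k (f (p) (m)) (f (p) (m))) (q))  →  (k (f (p) (m)) (f (p) (m)))

normal form = (k (f (p) (m)) (f (p) (m)))


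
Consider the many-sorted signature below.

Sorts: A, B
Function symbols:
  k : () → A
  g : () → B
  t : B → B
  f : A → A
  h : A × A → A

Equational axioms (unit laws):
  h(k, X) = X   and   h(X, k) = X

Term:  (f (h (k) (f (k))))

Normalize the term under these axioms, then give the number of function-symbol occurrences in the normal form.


size = 3

1. (f (h (k) (f (k))))  →  (f (f (k)))
normal form: (f (f (k)))


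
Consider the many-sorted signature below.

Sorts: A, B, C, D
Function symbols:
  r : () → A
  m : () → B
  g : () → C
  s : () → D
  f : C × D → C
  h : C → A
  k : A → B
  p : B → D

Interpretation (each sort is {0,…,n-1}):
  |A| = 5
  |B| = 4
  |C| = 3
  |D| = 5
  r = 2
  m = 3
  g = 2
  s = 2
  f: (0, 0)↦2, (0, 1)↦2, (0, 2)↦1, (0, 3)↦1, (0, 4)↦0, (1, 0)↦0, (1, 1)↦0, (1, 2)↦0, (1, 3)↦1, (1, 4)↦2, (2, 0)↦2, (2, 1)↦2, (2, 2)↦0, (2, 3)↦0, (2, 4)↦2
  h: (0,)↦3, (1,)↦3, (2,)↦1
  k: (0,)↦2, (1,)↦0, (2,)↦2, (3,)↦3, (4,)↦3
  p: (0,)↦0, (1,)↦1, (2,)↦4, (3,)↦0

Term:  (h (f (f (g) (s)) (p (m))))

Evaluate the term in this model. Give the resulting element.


value = 1

  g = 2
  s = 2
  (f (g) (s)) = f(2, 2) = 0
  m = 3
  (p (m)) = p(3,) = 0
  (f (f (g) (s)) (p (m))) = f(0, 0) = 2
  (h (f (f (g) (s)) (p (m)))) = h(2,) = 1


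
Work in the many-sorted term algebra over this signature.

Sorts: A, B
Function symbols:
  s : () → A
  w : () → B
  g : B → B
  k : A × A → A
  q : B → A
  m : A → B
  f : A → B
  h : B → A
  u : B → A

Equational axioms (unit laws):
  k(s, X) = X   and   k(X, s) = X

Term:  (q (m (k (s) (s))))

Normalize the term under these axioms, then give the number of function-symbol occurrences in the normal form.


1. (q (m (k (s) (s))))  →  (q (m (s)))
normal form: (q (m (s)))

size = 3


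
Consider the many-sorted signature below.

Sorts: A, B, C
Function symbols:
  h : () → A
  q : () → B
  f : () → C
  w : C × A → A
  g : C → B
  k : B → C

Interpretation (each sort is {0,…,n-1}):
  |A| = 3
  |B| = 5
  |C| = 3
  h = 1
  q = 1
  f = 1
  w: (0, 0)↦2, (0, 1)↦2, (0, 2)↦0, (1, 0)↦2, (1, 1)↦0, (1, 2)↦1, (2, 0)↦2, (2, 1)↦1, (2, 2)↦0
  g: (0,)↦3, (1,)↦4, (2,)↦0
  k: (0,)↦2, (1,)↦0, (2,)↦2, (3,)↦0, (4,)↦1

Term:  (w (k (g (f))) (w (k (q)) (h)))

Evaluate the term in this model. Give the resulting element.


  f = 1
  (g (f)) = g(1,) = 4
  (k (g (f))) = k(4,) = 1
  q = 1
  (k (q)) = k(1,) = 0
  h = 1
  (w (k (q)) (h)) = w(0, 1) = 2
  (w (k (g (f))) (w (k (q)) (h))) = w(1, 2) = 1

value = 1


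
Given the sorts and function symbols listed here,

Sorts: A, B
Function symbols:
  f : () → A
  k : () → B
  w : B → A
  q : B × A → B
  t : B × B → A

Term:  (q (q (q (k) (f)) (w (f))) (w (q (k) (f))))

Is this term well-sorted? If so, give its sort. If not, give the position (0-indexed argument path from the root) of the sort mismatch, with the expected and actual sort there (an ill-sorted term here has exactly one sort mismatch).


      (k) : B
      (f) : A
    (q (k) (f)) : B
      (f) : A
    (w (f)) : ✗ arg 0 at [0, 1, 0] has sort A, expected B
      (k) : B
      (f) : A
    (q (k) (f)) : B
  (w (q (k) (f))) : A

ill-sorted at position [0, 1, 0]: expected B, got A


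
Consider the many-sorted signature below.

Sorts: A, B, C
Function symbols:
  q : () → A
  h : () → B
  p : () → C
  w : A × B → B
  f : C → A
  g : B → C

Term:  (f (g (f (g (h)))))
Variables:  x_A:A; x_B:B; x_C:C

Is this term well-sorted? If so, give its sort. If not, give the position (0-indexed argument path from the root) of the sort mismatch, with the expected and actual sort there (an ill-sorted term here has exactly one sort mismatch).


        (h) : B
      (g (h)) : C
    (f (g (h))) : A
  (g (f (g (h)))) : ✗ arg 0 at [0, 0] has sort A, expected B

ill-sorted at position [0, 0]: expected B, got A


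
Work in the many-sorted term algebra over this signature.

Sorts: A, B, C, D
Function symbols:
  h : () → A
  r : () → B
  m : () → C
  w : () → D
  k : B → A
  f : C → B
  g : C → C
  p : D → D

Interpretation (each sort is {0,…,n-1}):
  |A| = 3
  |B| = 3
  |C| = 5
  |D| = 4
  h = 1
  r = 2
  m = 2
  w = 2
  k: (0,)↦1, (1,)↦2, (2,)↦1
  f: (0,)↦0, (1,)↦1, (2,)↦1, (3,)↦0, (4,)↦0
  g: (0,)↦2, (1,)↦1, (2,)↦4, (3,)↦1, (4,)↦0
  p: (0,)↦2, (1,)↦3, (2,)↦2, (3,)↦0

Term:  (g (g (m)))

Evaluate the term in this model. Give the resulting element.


  m = 2
  (g (m)) = g(2,) = 4
  (g (g (m))) = g(4,) = 0

value = 0


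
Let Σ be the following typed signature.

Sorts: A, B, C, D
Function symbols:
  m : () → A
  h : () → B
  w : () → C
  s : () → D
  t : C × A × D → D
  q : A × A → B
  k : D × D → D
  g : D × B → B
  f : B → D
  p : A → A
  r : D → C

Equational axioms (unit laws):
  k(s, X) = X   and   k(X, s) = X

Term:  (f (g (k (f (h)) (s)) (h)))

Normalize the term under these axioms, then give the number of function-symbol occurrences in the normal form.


1. (f (g (k (f (h)) (s)) (h)))  →  (f (g (f (h)) (h)))
normal form: (f (g (f (h)) (h)))

size = 5


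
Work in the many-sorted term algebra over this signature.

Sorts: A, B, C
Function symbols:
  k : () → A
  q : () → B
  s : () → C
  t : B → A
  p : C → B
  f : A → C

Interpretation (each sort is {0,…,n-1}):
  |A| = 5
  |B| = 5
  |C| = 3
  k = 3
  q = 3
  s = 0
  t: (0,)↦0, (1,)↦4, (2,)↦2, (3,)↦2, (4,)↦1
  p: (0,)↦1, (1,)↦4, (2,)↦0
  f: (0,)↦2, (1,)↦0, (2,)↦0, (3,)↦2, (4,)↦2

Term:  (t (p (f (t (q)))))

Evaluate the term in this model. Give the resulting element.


  q = 3
  (t (q)) = t(3,) = 2
  (f (t (q))) = f(2,) = 0
  (p (f (t (q)))) = p(0,) = 1
  (t (p (f (t (q))))) = t(1,) = 4

value = 4


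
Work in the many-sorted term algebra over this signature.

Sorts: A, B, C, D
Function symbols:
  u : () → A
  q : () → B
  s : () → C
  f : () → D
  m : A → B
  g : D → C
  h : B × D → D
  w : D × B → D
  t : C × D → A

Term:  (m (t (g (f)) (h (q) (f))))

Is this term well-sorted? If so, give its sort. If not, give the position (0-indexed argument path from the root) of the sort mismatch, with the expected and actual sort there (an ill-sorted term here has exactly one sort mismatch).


well-sorted; sort = B

      (f) : D
    (g (f)) : C
      (q) : B
      (f) : D
    (h (q) (f)) : D
  (t (g (f)) (h (q) (f))) : A
(m (t (g (f)) (h (q) (f)))) : B


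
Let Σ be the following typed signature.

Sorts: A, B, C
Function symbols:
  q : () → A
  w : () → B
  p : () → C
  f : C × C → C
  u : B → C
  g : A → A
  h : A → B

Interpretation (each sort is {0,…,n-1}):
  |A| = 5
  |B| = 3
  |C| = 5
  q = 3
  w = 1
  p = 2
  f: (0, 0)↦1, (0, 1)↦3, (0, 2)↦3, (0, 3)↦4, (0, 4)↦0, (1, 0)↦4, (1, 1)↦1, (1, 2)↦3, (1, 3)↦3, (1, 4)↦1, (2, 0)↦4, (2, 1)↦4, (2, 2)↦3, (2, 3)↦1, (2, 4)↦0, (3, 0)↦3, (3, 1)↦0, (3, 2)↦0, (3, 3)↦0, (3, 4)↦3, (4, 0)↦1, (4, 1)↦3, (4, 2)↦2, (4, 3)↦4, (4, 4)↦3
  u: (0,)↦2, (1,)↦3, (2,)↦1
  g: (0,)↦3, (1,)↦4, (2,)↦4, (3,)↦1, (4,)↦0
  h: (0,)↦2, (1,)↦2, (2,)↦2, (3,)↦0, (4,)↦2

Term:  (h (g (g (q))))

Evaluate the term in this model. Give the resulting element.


value = 2

  q = 3
  (g (q)) = g(3,) = 1
  (g (g (q))) = g(1,) = 4
  (h (g (g (q)))) = h(4,) = 2


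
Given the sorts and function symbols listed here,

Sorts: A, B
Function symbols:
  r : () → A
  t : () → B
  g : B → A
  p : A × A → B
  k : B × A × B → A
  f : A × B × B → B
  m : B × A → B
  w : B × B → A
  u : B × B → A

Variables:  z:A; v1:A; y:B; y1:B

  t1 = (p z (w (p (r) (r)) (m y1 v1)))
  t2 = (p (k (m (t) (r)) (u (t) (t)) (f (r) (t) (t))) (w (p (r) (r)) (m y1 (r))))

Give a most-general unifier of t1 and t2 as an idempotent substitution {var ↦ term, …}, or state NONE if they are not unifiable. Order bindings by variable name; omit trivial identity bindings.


{v1 ↦ (r), z ↦ (k (m (t) (r)) (u (t) (t)) (f (r) (t) (t)))}


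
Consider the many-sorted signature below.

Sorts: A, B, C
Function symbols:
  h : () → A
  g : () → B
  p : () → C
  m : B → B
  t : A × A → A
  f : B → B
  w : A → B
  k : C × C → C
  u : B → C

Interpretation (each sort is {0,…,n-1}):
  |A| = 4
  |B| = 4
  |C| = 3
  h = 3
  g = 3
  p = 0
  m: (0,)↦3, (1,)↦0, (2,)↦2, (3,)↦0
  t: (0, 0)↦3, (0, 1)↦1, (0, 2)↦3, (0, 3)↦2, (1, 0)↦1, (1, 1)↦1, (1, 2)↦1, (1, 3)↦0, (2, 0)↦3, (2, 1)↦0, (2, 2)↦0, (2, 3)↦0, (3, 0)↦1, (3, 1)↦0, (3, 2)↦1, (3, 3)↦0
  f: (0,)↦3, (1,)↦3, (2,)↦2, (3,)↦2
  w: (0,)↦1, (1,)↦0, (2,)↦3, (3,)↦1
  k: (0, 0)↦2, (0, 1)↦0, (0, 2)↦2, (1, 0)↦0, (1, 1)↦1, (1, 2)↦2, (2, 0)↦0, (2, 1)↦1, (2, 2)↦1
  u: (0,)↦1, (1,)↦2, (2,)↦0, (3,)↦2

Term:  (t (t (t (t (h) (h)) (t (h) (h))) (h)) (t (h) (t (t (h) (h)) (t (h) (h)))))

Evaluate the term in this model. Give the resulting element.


value = 3

  h = 3
  h = 3
  (t (h) (h)) = t(3, 3) = 0
  h = 3
  h = 3
  (t (h) (h)) = t(3, 3) = 0
  (t (t (h) (h)) (t (h) (h))) = t(0, 0) = 3
  h = 3
  (t (t (t (h) (h)) (t (h) (h))) (h)) = t(3, 3) = 0
  h = 3
  h = 3
  h = 3
  (t (h) (h)) = t(3, 3) = 0
  h = 3
  h = 3
  (t (h) (h)) = t(3, 3) = 0
  (t (t (h) (h)) (t (h) (h))) = t(0, 0) = 3
  (t (h) (t (t (h) (h)) (t (h) (h)))) = t(3, 3) = 0
  (t (t (t (t (h) (h)) (t (h) (h))) (h)) (t (h) (t (t (h) (h)) (t (h) (h))))) = t(0, 0) = 3
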